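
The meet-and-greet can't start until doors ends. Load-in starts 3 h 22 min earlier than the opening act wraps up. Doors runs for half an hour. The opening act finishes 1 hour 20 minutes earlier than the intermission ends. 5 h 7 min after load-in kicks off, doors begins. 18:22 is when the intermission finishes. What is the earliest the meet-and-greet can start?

19:17

The opening act ends at 18:22 − 80 min = 17:02.
Load-in starts at 17:02 − 202 min = 13:40.
Doors starts at 13:40 + 307 min = 18:47.
Doors ends at 18:47 + 30 min = 19:17.
The meet-and-greet is bounded by doors, so the earliest it can start is 19:17.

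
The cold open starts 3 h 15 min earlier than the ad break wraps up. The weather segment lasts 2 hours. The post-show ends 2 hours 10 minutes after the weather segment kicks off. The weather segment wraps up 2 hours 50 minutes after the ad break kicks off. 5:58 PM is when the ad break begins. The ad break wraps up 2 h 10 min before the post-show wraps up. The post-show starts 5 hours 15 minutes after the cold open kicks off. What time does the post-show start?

8:48 PM

The weather segment ends at 5:58 PM + 170 min = 8:48 PM.
The weather segment starts at 8:48 PM − 120 min = 6:48 PM.
The post-show ends at 6:48 PM + 130 min = 8:58 PM.
The ad break ends at 8:58 PM − 130 min = 6:48 PM.
The cold open starts at 6:48 PM − 195 min = 3:33 PM.
The post-show starts at 3:33 PM + 315 min = 8:48 PM.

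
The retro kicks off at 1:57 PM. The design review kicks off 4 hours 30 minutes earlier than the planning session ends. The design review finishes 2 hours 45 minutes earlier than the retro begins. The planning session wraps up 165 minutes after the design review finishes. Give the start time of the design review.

The design review ends at 1:57 PM − 165 min = 11:12 AM.
The planning session ends at 11:12 AM + 165 min = 1:57 PM.
The design review starts at 1:57 PM − 270 min = 9:27 AM.

9:27 AM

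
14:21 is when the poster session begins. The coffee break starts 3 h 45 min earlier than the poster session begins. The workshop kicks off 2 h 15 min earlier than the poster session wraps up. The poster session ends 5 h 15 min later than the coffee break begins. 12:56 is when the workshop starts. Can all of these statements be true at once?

The coffee break starts at 14:21 − 225 min = 10:36.
The poster session ends at 10:36 + 315 min = 15:51.
The workshop starts at 15:51 − 135 min = 13:36.
But the workshop is also said to start at 12:56 — a 40-minute conflict.

No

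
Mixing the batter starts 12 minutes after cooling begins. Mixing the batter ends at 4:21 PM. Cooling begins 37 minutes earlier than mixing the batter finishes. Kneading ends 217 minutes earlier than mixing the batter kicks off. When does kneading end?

Cooling starts at 4:21 PM − 37 min = 3:44 PM.
Mixing the batter starts at 3:44 PM + 12 min = 3:56 PM.
Kneading ends at 3:56 PM − 217 min = 12:19 PM.

12:19 PM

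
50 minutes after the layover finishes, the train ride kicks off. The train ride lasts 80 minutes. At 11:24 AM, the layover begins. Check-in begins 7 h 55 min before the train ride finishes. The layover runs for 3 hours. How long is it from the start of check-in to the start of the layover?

The layover ends at 11:24 AM + 180 min = 2:24 PM.
The train ride starts at 2:24 PM + 50 min = 3:14 PM.
The train ride ends at 3:14 PM + 80 min = 4:34 PM.
Check-in starts at 4:34 PM − 475 min = 8:39 AM.
From 8:39 AM to 11:24 AM is 165 minutes.

165 minutes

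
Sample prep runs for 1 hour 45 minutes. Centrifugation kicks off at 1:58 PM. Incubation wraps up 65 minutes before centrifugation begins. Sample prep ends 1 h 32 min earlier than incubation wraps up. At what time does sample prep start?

Incubation ends at 1:58 PM − 65 min = 12:53 PM.
Sample prep ends at 12:53 PM − 92 min = 11:21 AM.
Sample prep starts at 11:21 AM − 105 min = 9:36 AM.

9:36 AM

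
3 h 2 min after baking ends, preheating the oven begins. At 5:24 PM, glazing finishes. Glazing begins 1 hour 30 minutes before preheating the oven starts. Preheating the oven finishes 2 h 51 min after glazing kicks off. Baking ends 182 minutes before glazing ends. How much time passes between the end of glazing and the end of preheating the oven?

Baking ends at 5:24 PM − 182 min = 2:22 PM.
Preheating the oven starts at 2:22 PM + 182 min = 5:24 PM.
Glazing starts at 5:24 PM − 90 min = 3:54 PM.
Preheating the oven ends at 3:54 PM + 171 min = 6:45 PM.
From 5:24 PM to 6:45 PM is 1 h 21 min.

1 h 21 min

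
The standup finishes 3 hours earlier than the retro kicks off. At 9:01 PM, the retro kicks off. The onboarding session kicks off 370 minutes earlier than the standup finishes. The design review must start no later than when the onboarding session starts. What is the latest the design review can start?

11:51 AM

The standup ends at 9:01 PM − 180 min = 6:01 PM.
The onboarding session starts at 6:01 PM − 370 min = 11:51 AM.
The design review is bounded by the onboarding session, so the latest it can start is 11:51 AM.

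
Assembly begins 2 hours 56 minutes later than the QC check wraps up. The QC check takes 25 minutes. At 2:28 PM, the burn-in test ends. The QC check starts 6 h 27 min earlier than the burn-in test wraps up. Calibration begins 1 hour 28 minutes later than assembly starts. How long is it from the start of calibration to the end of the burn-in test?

1 hour 38 minutes

The QC check starts at 2:28 PM − 387 min = 8:01 AM.
The QC check ends at 8:01 AM + 25 min = 8:26 AM.
Assembly starts at 8:26 AM + 176 min = 11:22 AM.
Calibration starts at 11:22 AM + 88 min = 12:50 PM.
From 12:50 PM to 2:28 PM is 1 hour 38 minutes.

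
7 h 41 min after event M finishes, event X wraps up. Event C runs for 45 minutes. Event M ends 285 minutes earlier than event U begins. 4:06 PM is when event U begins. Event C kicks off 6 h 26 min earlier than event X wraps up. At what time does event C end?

1:21 PM

Event M ends at 4:06 PM − 285 min = 11:21 AM.
Event X ends at 11:21 AM + 461 min = 7:02 PM.
Event C starts at 7:02 PM − 386 min = 12:36 PM.
Event C ends at 12:36 PM + 45 min = 1:21 PM.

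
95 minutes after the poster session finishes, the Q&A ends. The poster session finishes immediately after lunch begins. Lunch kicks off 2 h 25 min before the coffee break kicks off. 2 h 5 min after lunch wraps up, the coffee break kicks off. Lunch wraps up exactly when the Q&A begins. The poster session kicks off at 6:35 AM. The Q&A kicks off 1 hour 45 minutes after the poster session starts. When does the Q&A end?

The Q&A starts at 6:35 AM + 105 min = 8:20 AM.
So lunch ends at 8:20 AM.
The coffee break starts at 8:20 AM + 125 min = 10:25 AM.
Lunch starts at 10:25 AM − 145 min = 8:00 AM.
So the poster session ends at 8:00 AM.
The Q&A ends at 8:00 AM + 95 min = 9:35 AM.

9:35 AM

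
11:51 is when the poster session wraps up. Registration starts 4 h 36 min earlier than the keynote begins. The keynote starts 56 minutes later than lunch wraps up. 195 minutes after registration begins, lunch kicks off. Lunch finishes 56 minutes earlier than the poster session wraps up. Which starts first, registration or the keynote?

Lunch ends at 11:51 − 56 min = 10:55.
The keynote starts at 10:55 + 56 min = 11:51.
Registration starts at 11:51 − 276 min = 07:15.
Registration starts at 07:15 and the keynote starts at 11:51, so registration is first.

registration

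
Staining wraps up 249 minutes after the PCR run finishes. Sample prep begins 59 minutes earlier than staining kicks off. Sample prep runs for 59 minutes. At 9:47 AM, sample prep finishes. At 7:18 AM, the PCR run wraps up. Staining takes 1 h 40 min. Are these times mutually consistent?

Yes

Staining ends at 7:18 AM + 249 min = 11:27 AM.
Staining starts at 11:27 AM − 100 min = 9:47 AM.
Sample prep starts at 9:47 AM − 59 min = 8:48 AM.
Sample prep ends at 8:48 AM + 59 min = 9:47 AM.
That matches the stated 9:47 AM, so the schedule is consistent.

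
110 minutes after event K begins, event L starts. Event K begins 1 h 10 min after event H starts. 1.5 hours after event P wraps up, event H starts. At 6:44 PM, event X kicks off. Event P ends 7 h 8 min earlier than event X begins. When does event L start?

4:06 PM

Event P ends at 6:44 PM − 428 min = 11:36 AM.
Event H starts at 11:36 AM + 90 min = 1:06 PM.
Event K starts at 1:06 PM + 70 min = 2:16 PM.
Event L starts at 2:16 PM + 110 min = 4:06 PM.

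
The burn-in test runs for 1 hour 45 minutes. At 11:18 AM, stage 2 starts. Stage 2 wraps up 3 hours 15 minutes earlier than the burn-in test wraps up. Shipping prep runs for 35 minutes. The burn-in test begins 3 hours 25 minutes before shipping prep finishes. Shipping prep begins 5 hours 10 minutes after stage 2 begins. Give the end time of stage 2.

Shipping prep starts at 11:18 AM + 310 min = 4:28 PM.
Shipping prep ends at 4:28 PM + 35 min = 5:03 PM.
The burn-in test starts at 5:03 PM − 205 min = 1:38 PM.
The burn-in test ends at 1:38 PM + 105 min = 3:23 PM.
Stage 2 ends at 3:23 PM − 195 min = 12:08 PM.

12:08 PM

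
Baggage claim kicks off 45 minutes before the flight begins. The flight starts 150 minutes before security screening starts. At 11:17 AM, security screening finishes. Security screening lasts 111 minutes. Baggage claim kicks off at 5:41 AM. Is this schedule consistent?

Security screening starts at 11:17 AM − 111 min = 9:26 AM.
The flight starts at 9:26 AM − 150 min = 6:56 AM.
Baggage claim starts at 6:56 AM − 45 min = 6:11 AM.
But baggage claim is also said to start at 5:41 AM — a 30-minute conflict.

No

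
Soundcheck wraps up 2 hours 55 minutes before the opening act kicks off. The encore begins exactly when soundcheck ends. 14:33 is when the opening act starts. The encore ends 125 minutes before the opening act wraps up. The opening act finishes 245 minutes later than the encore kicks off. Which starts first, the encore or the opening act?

Soundcheck ends at 14:33 − 175 min = 11:38.
So the encore starts at 11:38.
The encore starts at 11:38 and the opening act starts at 14:33, so the encore is first.

the encore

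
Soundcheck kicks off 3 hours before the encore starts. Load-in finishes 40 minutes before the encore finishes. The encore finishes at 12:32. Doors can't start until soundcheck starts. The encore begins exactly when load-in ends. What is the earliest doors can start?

Load-in ends at 12:32 − 40 min = 11:52.
So the encore starts at 11:52.
Soundcheck starts at 11:52 − 180 min = 08:52.
Doors is bounded by soundcheck, so the earliest it can start is 08:52.

08:52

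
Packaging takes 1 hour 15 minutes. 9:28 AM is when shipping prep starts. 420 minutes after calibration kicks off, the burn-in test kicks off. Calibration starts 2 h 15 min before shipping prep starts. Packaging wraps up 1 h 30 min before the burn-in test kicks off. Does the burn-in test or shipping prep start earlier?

shipping prep

Calibration starts at 9:28 AM − 135 min = 7:13 AM.
The burn-in test starts at 7:13 AM + 420 min = 2:13 PM.
The burn-in test starts at 2:13 PM and shipping prep starts at 9:28 AM, so shipping prep is first.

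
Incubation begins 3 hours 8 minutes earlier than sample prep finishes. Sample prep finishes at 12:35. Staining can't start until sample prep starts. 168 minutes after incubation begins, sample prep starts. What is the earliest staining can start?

Incubation starts at 12:35 − 188 min = 09:27.
Sample prep starts at 09:27 + 168 min = 12:15.
Staining is bounded by sample prep, so the earliest it can start is 12:15.

12:15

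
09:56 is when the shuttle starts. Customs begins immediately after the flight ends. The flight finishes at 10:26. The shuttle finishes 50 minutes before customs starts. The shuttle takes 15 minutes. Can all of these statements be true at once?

No

Customs starts at 10:26.
The shuttle ends at 10:26 − 50 min = 09:36.
The shuttle starts at 09:36 − 15 min = 09:21.
But the shuttle is also said to start at 09:56 — a 35-minute conflict.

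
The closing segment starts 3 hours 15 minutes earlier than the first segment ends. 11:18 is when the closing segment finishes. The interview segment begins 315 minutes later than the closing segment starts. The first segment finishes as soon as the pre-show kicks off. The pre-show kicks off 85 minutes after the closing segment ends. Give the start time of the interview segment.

14:43

The pre-show starts at 11:18 + 85 min = 12:43.
So the first segment ends at 12:43.
The closing segment starts at 12:43 − 195 min = 09:28.
The interview segment starts at 09:28 + 315 min = 14:43.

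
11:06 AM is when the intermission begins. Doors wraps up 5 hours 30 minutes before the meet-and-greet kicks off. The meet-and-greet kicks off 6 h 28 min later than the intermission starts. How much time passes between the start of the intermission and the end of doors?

The meet-and-greet starts at 11:06 AM + 388 min = 5:34 PM.
Doors ends at 5:34 PM − 330 min = 12:04 PM.
From 11:06 AM to 12:04 PM is 58 minutes.

58 minutes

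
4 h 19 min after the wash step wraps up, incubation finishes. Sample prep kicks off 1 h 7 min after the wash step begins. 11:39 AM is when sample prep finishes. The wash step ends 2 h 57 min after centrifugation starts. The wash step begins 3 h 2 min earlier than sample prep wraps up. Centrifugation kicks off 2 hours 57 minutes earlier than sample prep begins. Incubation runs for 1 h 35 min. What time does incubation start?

12:28 PM

The wash step starts at 11:39 AM − 182 min = 8:37 AM.
Sample prep starts at 8:37 AM + 67 min = 9:44 AM.
Centrifugation starts at 9:44 AM − 177 min = 6:47 AM.
The wash step ends at 6:47 AM + 177 min = 9:44 AM.
Incubation ends at 9:44 AM + 259 min = 2:03 PM.
Incubation starts at 2:03 PM − 95 min = 12:28 PM.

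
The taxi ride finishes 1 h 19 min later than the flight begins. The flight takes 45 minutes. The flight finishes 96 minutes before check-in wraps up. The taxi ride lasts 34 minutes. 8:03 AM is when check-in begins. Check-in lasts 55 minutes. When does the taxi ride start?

Check-in ends at 8:03 AM + 55 min = 8:58 AM.
The flight ends at 8:58 AM − 96 min = 7:22 AM.
The flight starts at 7:22 AM − 45 min = 6:37 AM.
The taxi ride ends at 6:37 AM + 79 min = 7:56 AM.
The taxi ride starts at 7:56 AM − 34 min = 7:22 AM.

7:22 AM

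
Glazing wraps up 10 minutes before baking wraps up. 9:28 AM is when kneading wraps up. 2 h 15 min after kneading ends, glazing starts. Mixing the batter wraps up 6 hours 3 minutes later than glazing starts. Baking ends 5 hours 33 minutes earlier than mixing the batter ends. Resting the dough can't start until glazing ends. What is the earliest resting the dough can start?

Glazing starts at 9:28 AM + 135 min = 11:43 AM.
Mixing the batter ends at 11:43 AM + 363 min = 5:46 PM.
Baking ends at 5:46 PM − 333 min = 12:13 PM.
Glazing ends at 12:13 PM − 10 min = 12:03 PM.
Resting the dough is bounded by glazing, so the earliest it can start is 12:03 PM.

12:03 PM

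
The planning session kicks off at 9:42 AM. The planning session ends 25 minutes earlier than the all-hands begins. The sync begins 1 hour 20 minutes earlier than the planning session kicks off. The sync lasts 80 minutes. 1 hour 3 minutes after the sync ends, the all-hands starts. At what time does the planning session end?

10:20 AM

The sync starts at 9:42 AM − 80 min = 8:22 AM.
The sync ends at 8:22 AM + 80 min = 9:42 AM.
The all-hands starts at 9:42 AM + 63 min = 10:45 AM.
The planning session ends at 10:45 AM − 25 min = 10:20 AM.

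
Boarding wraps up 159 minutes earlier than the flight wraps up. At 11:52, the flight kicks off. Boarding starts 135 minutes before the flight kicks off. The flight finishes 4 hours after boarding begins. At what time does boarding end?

Boarding starts at 11:52 − 135 min = 09:37.
The flight ends at 09:37 + 240 min = 13:37.
Boarding ends at 13:37 − 159 min = 10:58.

10:58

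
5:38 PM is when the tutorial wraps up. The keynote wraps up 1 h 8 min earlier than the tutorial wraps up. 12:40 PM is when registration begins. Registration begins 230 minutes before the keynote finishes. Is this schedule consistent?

Yes

The keynote ends at 5:38 PM − 68 min = 4:30 PM.
Registration starts at 4:30 PM − 230 min = 12:40 PM.
That matches the stated 12:40 PM, so the schedule is consistent.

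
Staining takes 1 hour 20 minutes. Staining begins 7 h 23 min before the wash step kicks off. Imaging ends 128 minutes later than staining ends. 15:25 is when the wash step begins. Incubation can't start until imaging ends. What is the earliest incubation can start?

Staining starts at 15:25 − 443 min = 08:02.
Staining ends at 08:02 + 80 min = 09:22.
Imaging ends at 09:22 + 128 min = 11:30.
Incubation is bounded by imaging, so the earliest it can start is 11:30.

11:30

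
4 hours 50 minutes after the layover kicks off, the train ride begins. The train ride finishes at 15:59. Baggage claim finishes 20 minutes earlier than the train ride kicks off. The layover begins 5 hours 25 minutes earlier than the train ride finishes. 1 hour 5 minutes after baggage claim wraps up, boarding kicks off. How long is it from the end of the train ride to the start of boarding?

The layover starts at 15:59 − 325 min = 10:34.
The train ride starts at 10:34 + 290 min = 15:24.
Baggage claim ends at 15:24 − 20 min = 15:04.
Boarding starts at 15:04 + 65 min = 16:09.
From 15:59 to 16:09 is 10 minutes.

10 minutes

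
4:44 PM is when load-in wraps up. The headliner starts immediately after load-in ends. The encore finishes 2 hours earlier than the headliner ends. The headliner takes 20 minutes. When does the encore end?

The headliner starts at 4:44 PM.
The headliner ends at 4:44 PM + 20 min = 5:04 PM.
The encore ends at 5:04 PM − 120 min = 3:04 PM.

3:04 PM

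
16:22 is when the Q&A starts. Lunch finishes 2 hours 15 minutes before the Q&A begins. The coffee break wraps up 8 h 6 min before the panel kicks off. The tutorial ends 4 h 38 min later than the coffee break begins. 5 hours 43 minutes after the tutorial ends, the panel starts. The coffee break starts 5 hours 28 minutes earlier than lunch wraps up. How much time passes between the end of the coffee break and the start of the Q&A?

5 h 28 min

Lunch ends at 16:22 − 135 min = 14:07.
The coffee break starts at 14:07 − 328 min = 08:39.
The tutorial ends at 08:39 + 278 min = 13:17.
The panel starts at 13:17 + 343 min = 19:00.
The coffee break ends at 19:00 − 486 min = 10:54.
From 10:54 to 16:22 is 5 h 28 min.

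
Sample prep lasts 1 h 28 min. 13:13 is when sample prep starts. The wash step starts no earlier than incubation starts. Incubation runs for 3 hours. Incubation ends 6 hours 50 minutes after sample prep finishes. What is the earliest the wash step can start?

18:31

Sample prep ends at 13:13 + 88 min = 14:41.
Incubation ends at 14:41 + 410 min = 21:31.
Incubation starts at 21:31 − 180 min = 18:31.
The wash step is bounded by incubation, so the earliest it can start is 18:31.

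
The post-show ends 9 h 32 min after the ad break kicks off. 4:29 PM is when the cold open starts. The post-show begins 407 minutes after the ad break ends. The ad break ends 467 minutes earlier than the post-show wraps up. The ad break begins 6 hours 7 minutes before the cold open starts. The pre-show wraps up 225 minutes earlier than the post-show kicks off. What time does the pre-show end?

The ad break starts at 4:29 PM − 367 min = 10:22 AM.
The post-show ends at 10:22 AM + 572 min = 7:54 PM.
The ad break ends at 7:54 PM − 467 min = 12:07 PM.
The post-show starts at 12:07 PM + 407 min = 6:54 PM.
The pre-show ends at 6:54 PM − 225 min = 3:09 PM.

3:09 PM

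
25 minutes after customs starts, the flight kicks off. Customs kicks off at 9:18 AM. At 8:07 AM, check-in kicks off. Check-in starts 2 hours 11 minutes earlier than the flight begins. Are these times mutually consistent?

The flight starts at 9:18 AM + 25 min = 9:43 AM.
Check-in starts at 9:43 AM − 131 min = 7:32 AM.
But check-in is also said to start at 8:07 AM — a 35-minute conflict.

No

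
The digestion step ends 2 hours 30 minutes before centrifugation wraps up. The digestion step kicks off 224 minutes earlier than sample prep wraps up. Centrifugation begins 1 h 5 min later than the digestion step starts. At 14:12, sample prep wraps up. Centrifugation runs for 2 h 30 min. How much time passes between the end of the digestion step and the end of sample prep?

2 hours 39 minutes

The digestion step starts at 14:12 − 224 min = 10:28.
Centrifugation starts at 10:28 + 65 min = 11:33.
Centrifugation ends at 11:33 + 150 min = 14:03.
The digestion step ends at 14:03 − 150 min = 11:33.
From 11:33 to 14:12 is 2 hours 39 minutes.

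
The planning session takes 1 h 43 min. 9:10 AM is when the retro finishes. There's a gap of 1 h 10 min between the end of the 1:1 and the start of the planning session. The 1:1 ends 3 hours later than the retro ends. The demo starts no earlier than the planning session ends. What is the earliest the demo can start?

The 1:1 ends at 9:10 AM + 180 min = 12:10 PM.
The planning session starts at 12:10 PM + 70 min = 1:20 PM.
The planning session ends at 1:20 PM + 103 min = 3:03 PM.
The demo is bounded by the planning session, so the earliest it can start is 3:03 PM.

3:03 PM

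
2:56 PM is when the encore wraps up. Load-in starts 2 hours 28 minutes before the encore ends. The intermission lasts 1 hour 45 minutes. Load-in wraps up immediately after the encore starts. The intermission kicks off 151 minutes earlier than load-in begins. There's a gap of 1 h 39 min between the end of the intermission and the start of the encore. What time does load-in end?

1:21 PM

Load-in starts at 2:56 PM − 148 min = 12:28 PM.
The intermission starts at 12:28 PM − 151 min = 9:57 AM.
The intermission ends at 9:57 AM + 105 min = 11:42 AM.
The encore starts at 11:42 AM + 99 min = 1:21 PM.
So load-in ends at 1:21 PM.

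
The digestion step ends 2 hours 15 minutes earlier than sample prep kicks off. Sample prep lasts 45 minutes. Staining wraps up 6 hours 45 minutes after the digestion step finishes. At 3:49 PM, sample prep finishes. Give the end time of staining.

7:34 PM

Sample prep starts at 3:49 PM − 45 min = 3:04 PM.
The digestion step ends at 3:04 PM − 135 min = 12:49 PM.
Staining ends at 12:49 PM + 405 min = 7:34 PM.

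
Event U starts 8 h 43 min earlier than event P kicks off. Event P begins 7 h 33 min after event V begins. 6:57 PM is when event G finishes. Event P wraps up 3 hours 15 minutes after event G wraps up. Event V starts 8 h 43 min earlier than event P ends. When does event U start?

Event P ends at 6:57 PM + 195 min = 10:12 PM.
Event V starts at 10:12 PM − 523 min = 1:29 PM.
Event P starts at 1:29 PM + 453 min = 9:02 PM.
Event U starts at 9:02 PM − 523 min = 12:19 PM.

12:19 PM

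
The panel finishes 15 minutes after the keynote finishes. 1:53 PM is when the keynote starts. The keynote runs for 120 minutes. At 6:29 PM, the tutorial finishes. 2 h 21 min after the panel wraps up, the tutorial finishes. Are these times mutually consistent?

Yes

The keynote ends at 1:53 PM + 120 min = 3:53 PM.
The panel ends at 3:53 PM + 15 min = 4:08 PM.
The tutorial ends at 4:08 PM + 141 min = 6:29 PM.
That matches the stated 6:29 PM, so the schedule is consistent.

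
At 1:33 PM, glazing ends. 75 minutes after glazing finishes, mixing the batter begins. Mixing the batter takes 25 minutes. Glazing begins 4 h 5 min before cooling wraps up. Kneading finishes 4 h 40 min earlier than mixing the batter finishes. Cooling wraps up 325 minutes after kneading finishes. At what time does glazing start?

Mixing the batter starts at 1:33 PM + 75 min = 2:48 PM.
Mixing the batter ends at 2:48 PM + 25 min = 3:13 PM.
Kneading ends at 3:13 PM − 280 min = 10:33 AM.
Cooling ends at 10:33 AM + 325 min = 3:58 PM.
Glazing starts at 3:58 PM − 245 min = 11:53 AM.

11:53 AM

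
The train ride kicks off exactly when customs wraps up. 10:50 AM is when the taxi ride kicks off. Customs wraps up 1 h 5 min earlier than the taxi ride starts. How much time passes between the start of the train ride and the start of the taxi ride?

Customs ends at 10:50 AM − 65 min = 9:45 AM.
So the train ride starts at 9:45 AM.
From 9:45 AM to 10:50 AM is 1 hour 5 minutes.

1 hour 5 minutes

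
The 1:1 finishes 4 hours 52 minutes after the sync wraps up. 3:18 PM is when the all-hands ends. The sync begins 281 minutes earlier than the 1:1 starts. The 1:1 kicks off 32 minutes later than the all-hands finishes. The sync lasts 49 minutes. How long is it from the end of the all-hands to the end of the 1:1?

The 1:1 starts at 3:18 PM + 32 min = 3:50 PM.
The sync starts at 3:50 PM − 281 min = 11:09 AM.
The sync ends at 11:09 AM + 49 min = 11:58 AM.
The 1:1 ends at 11:58 AM + 292 min = 4:50 PM.
From 3:18 PM to 4:50 PM is 1 hour 32 minutes.

1 hour 32 minutes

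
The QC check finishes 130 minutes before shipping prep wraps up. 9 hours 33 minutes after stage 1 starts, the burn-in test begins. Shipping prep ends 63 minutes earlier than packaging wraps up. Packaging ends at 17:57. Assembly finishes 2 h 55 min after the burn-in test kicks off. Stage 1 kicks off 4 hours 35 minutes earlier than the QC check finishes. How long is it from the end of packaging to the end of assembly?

4 hours 40 minutes

Shipping prep ends at 17:57 − 63 min = 16:54.
The QC check ends at 16:54 − 130 min = 14:44.
Stage 1 starts at 14:44 − 275 min = 10:09.
The burn-in test starts at 10:09 + 573 min = 19:42.
Assembly ends at 19:42 + 175 min = 22:37.
From 17:57 to 22:37 is 4 hours 40 minutes.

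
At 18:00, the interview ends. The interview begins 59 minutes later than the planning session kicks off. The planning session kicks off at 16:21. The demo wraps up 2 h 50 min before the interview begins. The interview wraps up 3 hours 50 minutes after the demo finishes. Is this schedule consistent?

No

The interview starts at 16:21 + 59 min = 17:20.
The demo ends at 17:20 − 170 min = 14:30.
The interview ends at 14:30 + 230 min = 18:20.
But the interview is also said to end at 18:00 — a 20-minute conflict.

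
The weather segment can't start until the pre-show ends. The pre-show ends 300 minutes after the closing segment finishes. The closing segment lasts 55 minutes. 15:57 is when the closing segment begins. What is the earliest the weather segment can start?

The closing segment ends at 15:57 + 55 min = 16:52.
The pre-show ends at 16:52 + 300 min = 21:52.
The weather segment is bounded by the pre-show, so the earliest it can start is 21:52.

21:52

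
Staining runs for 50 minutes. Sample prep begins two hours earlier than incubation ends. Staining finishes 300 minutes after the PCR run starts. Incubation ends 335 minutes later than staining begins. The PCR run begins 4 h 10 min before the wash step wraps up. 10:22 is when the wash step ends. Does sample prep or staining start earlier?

The PCR run starts at 10:22 − 250 min = 06:12.
Staining ends at 06:12 + 300 min = 11:12.
Staining starts at 11:12 − 50 min = 10:22.
Incubation ends at 10:22 + 335 min = 15:57.
Sample prep starts at 15:57 − 120 min = 13:57.
Sample prep starts at 13:57 and staining starts at 10:22, so staining is first.

staining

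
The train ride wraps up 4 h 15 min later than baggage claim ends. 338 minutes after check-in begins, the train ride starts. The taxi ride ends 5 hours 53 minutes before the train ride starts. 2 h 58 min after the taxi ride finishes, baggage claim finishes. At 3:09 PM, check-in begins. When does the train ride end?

10:07 PM

The train ride starts at 3:09 PM + 338 min = 8:47 PM.
The taxi ride ends at 8:47 PM − 353 min = 2:54 PM.
Baggage claim ends at 2:54 PM + 178 min = 5:52 PM.
The train ride ends at 5:52 PM + 255 min = 10:07 PM.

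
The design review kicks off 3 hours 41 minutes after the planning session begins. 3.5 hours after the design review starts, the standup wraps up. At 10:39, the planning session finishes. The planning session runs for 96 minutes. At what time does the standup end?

The planning session starts at 10:39 − 96 min = 09:03.
The design review starts at 09:03 + 221 min = 12:44.
The standup ends at 12:44 + 210 min = 16:14.

16:14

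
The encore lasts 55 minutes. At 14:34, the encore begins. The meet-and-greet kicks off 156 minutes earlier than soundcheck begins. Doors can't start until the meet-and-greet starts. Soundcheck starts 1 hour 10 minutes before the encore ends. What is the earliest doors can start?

The encore ends at 14:34 + 55 min = 15:29.
Soundcheck starts at 15:29 − 70 min = 14:19.
The meet-and-greet starts at 14:19 − 156 min = 11:43.
Doors is bounded by the meet-and-greet, so the earliest it can start is 11:43.

11:43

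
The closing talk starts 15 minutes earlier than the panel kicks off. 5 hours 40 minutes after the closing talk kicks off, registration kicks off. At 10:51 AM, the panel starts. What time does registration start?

The closing talk starts at 10:51 AM − 15 min = 10:36 AM.
Registration starts at 10:36 AM + 340 min = 4:16 PM.

4:16 PM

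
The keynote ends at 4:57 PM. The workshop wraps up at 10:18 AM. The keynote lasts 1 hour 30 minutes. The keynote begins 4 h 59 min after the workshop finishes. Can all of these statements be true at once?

No

The keynote starts at 10:18 AM + 299 min = 3:17 PM.
The keynote ends at 3:17 PM + 90 min = 4:47 PM.
But the keynote is also said to end at 4:57 PM — a 10-minute conflict.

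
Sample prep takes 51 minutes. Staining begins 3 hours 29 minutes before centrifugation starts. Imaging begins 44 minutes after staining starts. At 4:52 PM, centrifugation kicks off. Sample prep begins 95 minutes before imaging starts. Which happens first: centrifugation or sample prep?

sample prep

Staining starts at 4:52 PM − 209 min = 1:23 PM.
Imaging starts at 1:23 PM + 44 min = 2:07 PM.
Sample prep starts at 2:07 PM − 95 min = 12:32 PM.
Centrifugation starts at 4:52 PM and sample prep starts at 12:32 PM, so sample prep is first.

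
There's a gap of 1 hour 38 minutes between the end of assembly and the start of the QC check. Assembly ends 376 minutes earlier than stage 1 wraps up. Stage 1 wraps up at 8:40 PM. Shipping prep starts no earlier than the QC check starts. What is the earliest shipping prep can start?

Assembly ends at 8:40 PM − 376 min = 2:24 PM.
The QC check starts at 2:24 PM + 98 min = 4:02 PM.
Shipping prep is bounded by the QC check, so the earliest it can start is 4:02 PM.

4:02 PM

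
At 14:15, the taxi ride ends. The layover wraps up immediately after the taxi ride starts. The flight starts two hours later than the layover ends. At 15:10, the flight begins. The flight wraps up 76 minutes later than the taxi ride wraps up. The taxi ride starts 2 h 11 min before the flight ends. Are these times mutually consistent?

The flight ends at 14:15 + 76 min = 15:31.
The taxi ride starts at 15:31 − 131 min = 13:20.
So the layover ends at 13:20.
The flight starts at 13:20 + 120 min = 15:20.
But the flight is also said to start at 15:10 — a 10-minute conflict.

No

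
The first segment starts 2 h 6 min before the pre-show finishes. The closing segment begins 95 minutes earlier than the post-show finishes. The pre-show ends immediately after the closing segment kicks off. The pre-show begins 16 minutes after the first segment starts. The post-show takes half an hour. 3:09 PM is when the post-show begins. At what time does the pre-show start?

The post-show ends at 3:09 PM + 30 min = 3:39 PM.
The closing segment starts at 3:39 PM − 95 min = 2:04 PM.
So the pre-show ends at 2:04 PM.
The first segment starts at 2:04 PM − 126 min = 11:58 AM.
The pre-show starts at 11:58 AM + 16 min = 12:14 PM.

12:14 PM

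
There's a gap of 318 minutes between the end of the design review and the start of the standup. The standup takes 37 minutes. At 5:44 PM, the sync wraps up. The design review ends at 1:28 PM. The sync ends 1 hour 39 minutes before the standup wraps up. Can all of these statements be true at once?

The standup starts at 1:28 PM + 318 min = 6:46 PM.
The standup ends at 6:46 PM + 37 min = 7:23 PM.
The sync ends at 7:23 PM − 99 min = 5:44 PM.
That matches the stated 5:44 PM, so the schedule is consistent.

Yes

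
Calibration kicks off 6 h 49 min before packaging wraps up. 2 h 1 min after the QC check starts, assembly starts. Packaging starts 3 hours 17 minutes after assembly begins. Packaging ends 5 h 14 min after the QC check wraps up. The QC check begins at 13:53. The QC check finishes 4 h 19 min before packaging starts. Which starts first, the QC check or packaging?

Assembly starts at 13:53 + 121 min = 15:54.
Packaging starts at 15:54 + 197 min = 19:11.
The QC check starts at 13:53 and packaging starts at 19:11, so the QC check is first.

the QC check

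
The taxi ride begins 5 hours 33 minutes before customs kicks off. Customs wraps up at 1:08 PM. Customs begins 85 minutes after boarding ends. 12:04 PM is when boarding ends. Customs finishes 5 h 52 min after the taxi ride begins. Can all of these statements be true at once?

No

Customs starts at 12:04 PM + 85 min = 1:29 PM.
The taxi ride starts at 1:29 PM − 333 min = 7:56 AM.
Customs ends at 7:56 AM + 352 min = 1:48 PM.
But customs is also said to end at 1:08 PM — a 40-minute conflict.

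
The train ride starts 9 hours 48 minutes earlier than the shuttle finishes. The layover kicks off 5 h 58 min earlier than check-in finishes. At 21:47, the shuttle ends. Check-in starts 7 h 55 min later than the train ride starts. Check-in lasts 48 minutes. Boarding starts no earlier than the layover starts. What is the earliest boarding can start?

The train ride starts at 21:47 − 588 min = 11:59.
Check-in starts at 11:59 + 475 min = 19:54.
Check-in ends at 19:54 + 48 min = 20:42.
The layover starts at 20:42 − 358 min = 14:44.
Boarding is bounded by the layover, so the earliest it can start is 14:44.

14:44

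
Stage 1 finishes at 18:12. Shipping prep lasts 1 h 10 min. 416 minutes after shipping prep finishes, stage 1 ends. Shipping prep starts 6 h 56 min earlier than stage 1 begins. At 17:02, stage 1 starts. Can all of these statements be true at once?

Shipping prep starts at 17:02 − 416 min = 10:06.
Shipping prep ends at 10:06 + 70 min = 11:16.
Stage 1 ends at 11:16 + 416 min = 18:12.
That matches the stated 18:12, so the schedule is consistent.

Yes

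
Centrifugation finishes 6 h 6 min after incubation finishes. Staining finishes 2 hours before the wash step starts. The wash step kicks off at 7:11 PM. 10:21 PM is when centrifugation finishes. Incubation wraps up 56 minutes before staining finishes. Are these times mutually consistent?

Staining ends at 7:11 PM − 120 min = 5:11 PM.
Incubation ends at 5:11 PM − 56 min = 4:15 PM.
Centrifugation ends at 4:15 PM + 366 min = 10:21 PM.
That matches the stated 10:21 PM, so the schedule is consistent.

Yes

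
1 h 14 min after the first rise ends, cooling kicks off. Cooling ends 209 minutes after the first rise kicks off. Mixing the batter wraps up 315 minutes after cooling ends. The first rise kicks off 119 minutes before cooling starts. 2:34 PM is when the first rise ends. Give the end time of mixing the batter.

Cooling starts at 2:34 PM + 74 min = 3:48 PM.
The first rise starts at 3:48 PM − 119 min = 1:49 PM.
Cooling ends at 1:49 PM + 209 min = 5:18 PM.
Mixing the batter ends at 5:18 PM + 315 min = 10:33 PM.

10:33 PM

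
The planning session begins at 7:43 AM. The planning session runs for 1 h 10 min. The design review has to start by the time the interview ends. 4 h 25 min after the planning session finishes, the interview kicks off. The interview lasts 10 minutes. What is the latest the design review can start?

The planning session ends at 7:43 AM + 70 min = 8:53 AM.
The interview starts at 8:53 AM + 265 min = 1:18 PM.
The interview ends at 1:18 PM + 10 min = 1:28 PM.
The design review is bounded by the interview, so the latest it can start is 1:28 PM.

1:28 PM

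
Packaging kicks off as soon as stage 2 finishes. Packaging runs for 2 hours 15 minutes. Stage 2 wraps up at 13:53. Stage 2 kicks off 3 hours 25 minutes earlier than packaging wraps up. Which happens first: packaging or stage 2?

Packaging starts at 13:53.
Packaging ends at 13:53 + 135 min = 16:08.
Stage 2 starts at 16:08 − 205 min = 12:43.
Packaging starts at 13:53 and stage 2 starts at 12:43, so stage 2 is first.

stage 2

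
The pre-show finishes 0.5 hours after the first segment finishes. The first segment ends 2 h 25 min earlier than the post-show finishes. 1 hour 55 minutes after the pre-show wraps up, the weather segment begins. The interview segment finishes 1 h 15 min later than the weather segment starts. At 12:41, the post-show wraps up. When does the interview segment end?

13:56

The first segment ends at 12:41 − 145 min = 10:16.
The pre-show ends at 10:16 + 30 min = 10:46.
The weather segment starts at 10:46 + 115 min = 12:41.
The interview segment ends at 12:41 + 75 min = 13:56.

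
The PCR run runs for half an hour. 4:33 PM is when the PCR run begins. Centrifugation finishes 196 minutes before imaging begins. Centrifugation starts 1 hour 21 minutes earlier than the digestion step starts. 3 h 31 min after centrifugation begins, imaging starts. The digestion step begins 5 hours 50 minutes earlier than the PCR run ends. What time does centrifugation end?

The PCR run ends at 4:33 PM + 30 min = 5:03 PM.
The digestion step starts at 5:03 PM − 350 min = 11:13 AM.
Centrifugation starts at 11:13 AM − 81 min = 9:52 AM.
Imaging starts at 9:52 AM + 211 min = 1:23 PM.
Centrifugation ends at 1:23 PM − 196 min = 10:07 AM.

10:07 AM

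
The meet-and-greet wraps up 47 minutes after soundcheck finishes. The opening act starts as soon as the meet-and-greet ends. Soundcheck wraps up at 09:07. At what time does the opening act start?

The meet-and-greet ends at 09:07 + 47 min = 09:54.
So the opening act starts at 09:54.

09:54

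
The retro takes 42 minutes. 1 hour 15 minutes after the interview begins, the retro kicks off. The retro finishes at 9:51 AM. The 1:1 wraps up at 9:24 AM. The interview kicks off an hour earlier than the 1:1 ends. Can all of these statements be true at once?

The interview starts at 9:24 AM − 60 min = 8:24 AM.
The retro starts at 8:24 AM + 75 min = 9:39 AM.
The retro ends at 9:39 AM + 42 min = 10:21 AM.
But the retro is also said to end at 9:51 AM — a 30-minute conflict.

No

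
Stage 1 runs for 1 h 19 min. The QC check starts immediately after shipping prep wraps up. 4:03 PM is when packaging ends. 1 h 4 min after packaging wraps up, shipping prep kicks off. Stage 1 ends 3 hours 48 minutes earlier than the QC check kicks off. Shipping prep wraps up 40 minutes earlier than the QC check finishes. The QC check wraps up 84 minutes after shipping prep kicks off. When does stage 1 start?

Shipping prep starts at 4:03 PM + 64 min = 5:07 PM.
The QC check ends at 5:07 PM + 84 min = 6:31 PM.
Shipping prep ends at 6:31 PM − 40 min = 5:51 PM.
So the QC check starts at 5:51 PM.
Stage 1 ends at 5:51 PM − 228 min = 2:03 PM.
Stage 1 starts at 2:03 PM − 79 min = 12:44 PM.

12:44 PM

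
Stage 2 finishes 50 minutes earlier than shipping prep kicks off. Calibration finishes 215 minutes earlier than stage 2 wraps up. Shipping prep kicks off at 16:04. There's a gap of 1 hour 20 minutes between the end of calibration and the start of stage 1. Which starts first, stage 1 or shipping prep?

stage 1

Stage 2 ends at 16:04 − 50 min = 15:14.
Calibration ends at 15:14 − 215 min = 11:39.
Stage 1 starts at 11:39 + 80 min = 12:59.
Stage 1 starts at 12:59 and shipping prep starts at 16:04, so stage 1 is first.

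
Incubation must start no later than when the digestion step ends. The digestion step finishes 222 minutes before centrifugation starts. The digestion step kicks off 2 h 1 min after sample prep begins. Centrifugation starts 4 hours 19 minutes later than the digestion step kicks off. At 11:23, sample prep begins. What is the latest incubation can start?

The digestion step starts at 11:23 + 121 min = 13:24.
Centrifugation starts at 13:24 + 259 min = 17:43.
The digestion step ends at 17:43 − 222 min = 14:01.
Incubation is bounded by the digestion step, so the latest it can start is 14:01.

14:01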